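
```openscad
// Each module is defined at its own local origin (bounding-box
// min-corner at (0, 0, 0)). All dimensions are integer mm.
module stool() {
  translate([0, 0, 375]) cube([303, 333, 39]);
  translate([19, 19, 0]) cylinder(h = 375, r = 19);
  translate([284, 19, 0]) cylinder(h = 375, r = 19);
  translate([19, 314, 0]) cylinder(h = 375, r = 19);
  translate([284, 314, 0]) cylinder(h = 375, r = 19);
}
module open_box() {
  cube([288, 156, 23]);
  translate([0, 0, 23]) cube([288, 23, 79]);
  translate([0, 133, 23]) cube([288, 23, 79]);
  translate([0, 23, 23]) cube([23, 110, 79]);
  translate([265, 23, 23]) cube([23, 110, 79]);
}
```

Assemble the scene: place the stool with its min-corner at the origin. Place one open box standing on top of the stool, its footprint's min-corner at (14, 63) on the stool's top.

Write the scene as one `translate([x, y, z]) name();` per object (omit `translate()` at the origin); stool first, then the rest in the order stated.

stool();
translate([14, 63, 414]) open_box();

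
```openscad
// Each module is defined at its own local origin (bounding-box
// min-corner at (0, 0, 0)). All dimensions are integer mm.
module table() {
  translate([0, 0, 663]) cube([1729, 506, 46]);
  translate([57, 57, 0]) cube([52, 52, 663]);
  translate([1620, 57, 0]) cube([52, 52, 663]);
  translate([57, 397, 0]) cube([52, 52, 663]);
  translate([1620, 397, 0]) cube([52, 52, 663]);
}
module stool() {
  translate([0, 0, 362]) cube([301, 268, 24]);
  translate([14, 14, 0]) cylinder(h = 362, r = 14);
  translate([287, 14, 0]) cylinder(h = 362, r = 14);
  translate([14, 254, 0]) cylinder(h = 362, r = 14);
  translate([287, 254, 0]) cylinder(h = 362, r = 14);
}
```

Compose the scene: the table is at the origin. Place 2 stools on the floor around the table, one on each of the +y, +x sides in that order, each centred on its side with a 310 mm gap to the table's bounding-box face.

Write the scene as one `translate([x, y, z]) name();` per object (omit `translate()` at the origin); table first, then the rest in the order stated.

table();
translate([714, 816, 0]) stool();
translate([2039, 119, 0]) stool();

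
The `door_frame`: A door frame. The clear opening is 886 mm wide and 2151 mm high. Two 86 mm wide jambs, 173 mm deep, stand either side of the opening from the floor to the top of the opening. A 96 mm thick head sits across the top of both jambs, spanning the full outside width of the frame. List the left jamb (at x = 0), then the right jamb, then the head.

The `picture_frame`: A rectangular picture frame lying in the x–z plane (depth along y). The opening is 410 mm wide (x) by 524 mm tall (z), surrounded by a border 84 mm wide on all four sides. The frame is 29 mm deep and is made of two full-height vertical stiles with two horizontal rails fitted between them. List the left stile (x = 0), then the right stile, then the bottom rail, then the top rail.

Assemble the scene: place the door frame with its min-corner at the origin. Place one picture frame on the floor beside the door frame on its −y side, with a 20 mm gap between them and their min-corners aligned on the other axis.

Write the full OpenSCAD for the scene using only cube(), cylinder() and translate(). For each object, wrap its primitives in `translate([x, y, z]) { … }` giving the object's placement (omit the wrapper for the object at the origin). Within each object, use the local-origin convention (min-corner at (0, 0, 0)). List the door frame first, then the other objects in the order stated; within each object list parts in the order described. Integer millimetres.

cube([86, 173, 2151]);
translate([972, 0, 0]) cube([86, 173, 2151]);
translate([0, 0, 2151]) cube([1058, 173, 96]);
translate([0, -49, 0]) {
  cube([84, 29, 692]);
  translate([494, 0, 0]) cube([84, 29, 692]);
  translate([84, 0, 0]) cube([410, 29, 84]);
  translate([84, 0, 608]) cube([410, 29, 84]);
}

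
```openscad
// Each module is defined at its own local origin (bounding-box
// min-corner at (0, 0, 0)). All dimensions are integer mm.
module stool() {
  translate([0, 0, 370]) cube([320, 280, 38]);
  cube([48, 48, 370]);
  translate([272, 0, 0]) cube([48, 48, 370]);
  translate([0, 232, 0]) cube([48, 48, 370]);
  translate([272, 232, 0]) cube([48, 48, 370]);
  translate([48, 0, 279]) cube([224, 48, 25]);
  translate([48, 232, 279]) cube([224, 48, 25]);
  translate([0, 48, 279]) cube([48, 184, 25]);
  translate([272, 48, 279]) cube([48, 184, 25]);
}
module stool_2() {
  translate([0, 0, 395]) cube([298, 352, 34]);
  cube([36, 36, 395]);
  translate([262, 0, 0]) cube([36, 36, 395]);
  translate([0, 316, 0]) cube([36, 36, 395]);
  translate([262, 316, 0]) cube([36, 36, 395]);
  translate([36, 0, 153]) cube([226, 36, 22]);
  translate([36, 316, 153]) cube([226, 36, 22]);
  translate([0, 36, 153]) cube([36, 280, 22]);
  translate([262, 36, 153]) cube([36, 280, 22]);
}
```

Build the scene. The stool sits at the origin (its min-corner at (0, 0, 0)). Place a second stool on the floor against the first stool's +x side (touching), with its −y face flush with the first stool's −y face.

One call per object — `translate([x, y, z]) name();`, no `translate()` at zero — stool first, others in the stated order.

stool();
translate([320, 0, 0]) stool_2();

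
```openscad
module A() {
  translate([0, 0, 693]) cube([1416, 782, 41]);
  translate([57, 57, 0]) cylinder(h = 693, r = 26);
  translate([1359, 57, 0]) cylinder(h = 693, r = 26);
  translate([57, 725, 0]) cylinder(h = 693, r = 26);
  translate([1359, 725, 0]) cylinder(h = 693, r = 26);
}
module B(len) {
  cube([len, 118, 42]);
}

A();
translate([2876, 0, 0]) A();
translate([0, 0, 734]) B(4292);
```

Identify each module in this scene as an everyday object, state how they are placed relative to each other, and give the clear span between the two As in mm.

Second table starts at x = 2876; first ends at x = 1416; clear span = 2876 − 1416 = 1460 mm.

A is a table. B is a beam. A beam spans the tops of two tables. The clear span between the two tables is 1460 mm.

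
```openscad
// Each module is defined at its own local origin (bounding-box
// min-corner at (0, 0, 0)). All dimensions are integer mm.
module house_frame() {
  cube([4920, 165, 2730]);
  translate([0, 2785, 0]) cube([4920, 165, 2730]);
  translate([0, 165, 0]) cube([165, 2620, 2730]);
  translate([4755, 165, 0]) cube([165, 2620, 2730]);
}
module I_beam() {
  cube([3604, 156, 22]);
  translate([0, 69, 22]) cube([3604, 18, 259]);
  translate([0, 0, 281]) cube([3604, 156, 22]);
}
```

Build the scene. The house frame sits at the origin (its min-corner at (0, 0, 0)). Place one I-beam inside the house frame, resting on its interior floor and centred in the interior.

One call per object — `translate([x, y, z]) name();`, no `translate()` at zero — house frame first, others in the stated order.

house_frame();
translate([658, 1397, 0]) I_beam();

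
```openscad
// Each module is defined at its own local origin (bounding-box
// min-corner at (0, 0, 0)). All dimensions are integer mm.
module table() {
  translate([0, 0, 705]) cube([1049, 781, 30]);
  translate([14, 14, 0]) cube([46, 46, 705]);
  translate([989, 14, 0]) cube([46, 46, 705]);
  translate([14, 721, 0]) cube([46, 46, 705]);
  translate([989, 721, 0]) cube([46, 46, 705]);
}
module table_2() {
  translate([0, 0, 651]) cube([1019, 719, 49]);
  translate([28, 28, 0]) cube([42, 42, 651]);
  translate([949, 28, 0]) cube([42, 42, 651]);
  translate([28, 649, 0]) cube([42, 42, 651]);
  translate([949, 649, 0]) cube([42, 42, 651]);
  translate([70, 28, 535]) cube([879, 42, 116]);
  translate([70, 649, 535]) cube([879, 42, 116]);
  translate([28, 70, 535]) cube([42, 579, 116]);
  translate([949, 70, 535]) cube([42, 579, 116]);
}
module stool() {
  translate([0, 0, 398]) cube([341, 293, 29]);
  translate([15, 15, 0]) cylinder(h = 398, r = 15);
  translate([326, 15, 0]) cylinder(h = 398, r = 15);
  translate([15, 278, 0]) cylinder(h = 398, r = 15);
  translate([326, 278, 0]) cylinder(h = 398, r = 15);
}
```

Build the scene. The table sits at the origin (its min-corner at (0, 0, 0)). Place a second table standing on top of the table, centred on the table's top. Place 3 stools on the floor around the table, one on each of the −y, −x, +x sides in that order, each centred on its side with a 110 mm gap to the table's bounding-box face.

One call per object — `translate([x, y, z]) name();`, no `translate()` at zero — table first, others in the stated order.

table();
translate([15, 31, 735]) table_2();
translate([354, -403, 0]) stool();
translate([-451, 244, 0]) stool();
translate([1159, 244, 0]) stool();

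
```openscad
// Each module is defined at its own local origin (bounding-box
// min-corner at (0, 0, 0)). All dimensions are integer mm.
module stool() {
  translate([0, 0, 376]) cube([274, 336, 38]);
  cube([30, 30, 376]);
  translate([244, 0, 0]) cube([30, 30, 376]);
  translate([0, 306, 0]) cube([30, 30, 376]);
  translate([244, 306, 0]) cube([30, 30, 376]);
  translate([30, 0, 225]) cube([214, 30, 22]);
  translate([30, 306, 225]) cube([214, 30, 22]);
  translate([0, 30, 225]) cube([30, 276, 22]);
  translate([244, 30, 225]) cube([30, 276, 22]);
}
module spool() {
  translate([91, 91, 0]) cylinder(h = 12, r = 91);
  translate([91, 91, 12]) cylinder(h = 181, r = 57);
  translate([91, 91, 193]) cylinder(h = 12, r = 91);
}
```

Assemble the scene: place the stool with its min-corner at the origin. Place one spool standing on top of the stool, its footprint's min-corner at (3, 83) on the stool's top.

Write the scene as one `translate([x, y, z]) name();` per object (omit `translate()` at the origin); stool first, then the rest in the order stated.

stool();
translate([3, 83, 414]) spool();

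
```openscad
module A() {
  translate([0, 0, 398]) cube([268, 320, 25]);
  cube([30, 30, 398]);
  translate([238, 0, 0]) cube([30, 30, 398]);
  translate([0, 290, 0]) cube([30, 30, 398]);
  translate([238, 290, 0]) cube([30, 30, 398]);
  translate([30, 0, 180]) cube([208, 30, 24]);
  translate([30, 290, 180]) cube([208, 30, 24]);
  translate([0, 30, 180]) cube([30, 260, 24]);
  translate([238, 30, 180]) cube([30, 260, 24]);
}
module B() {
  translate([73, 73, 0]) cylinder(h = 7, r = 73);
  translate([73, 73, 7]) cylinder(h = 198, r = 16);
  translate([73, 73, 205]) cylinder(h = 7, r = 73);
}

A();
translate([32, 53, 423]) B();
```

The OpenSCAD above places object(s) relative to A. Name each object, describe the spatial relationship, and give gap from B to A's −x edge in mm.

A is a stool. B is a spool. The spool is on top of the stool. The gap from the spool to the stool's −x edge is 32 mm.

The spool's min-x is at 32; the stool's min-x is 0; gap = 32 mm.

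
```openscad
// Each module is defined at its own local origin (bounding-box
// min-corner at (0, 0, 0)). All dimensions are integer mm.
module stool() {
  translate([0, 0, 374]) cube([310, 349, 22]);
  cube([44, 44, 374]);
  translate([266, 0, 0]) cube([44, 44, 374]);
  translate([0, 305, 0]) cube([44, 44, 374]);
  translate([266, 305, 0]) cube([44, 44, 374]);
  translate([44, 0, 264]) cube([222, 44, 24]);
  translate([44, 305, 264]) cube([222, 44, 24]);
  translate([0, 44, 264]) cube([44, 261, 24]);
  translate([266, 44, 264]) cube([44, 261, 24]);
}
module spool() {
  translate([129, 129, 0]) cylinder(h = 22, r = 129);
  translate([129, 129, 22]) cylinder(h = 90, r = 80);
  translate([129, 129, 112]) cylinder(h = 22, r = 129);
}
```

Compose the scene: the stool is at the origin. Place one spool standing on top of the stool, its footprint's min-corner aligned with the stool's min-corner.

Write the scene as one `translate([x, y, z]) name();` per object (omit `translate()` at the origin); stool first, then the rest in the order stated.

stool();
translate([0, 0, 396]) spool();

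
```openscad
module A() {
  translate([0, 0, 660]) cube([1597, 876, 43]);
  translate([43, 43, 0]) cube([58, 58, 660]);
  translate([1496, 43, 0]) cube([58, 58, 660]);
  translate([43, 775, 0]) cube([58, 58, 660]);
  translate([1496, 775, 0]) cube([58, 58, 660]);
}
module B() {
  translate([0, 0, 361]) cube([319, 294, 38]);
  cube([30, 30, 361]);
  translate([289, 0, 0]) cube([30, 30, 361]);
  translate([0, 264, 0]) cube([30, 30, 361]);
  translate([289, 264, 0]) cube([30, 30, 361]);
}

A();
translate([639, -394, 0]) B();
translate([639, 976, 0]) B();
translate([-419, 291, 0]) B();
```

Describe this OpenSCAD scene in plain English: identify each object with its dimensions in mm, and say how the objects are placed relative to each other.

A is a table: top 1597 mm (x) × 876 mm (y), 43 mm thick, upper face at z = 703 mm, on four 58×58 mm square legs, each inset 43 mm from the nearest pair of top edges, running from z = 0 to the bottom of the top.

B is a simple wooden stool: a rectangular seat 319 mm (x) by 294 mm (y), 38 mm thick, top face at z = 399 mm, on four square legs, each 30×30 mm in cross-section. The legs rest on z = 0, each flush with a corner of the seat.

Three stools sit around the table at the −y, +y, −x sides.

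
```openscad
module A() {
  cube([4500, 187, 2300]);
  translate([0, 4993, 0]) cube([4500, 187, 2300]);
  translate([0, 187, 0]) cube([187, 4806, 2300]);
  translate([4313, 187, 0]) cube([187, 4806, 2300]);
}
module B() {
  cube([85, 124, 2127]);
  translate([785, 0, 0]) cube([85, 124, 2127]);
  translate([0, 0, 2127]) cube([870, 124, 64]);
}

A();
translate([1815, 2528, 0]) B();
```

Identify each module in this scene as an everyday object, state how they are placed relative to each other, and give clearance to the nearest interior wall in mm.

A is a house frame. B is a door frame. The door frame sits inside the house frame, centred. The clearance to the nearest interior wall is 1628 mm.

Clearances: x = 1628, y = 2341; minimum 1628 mm.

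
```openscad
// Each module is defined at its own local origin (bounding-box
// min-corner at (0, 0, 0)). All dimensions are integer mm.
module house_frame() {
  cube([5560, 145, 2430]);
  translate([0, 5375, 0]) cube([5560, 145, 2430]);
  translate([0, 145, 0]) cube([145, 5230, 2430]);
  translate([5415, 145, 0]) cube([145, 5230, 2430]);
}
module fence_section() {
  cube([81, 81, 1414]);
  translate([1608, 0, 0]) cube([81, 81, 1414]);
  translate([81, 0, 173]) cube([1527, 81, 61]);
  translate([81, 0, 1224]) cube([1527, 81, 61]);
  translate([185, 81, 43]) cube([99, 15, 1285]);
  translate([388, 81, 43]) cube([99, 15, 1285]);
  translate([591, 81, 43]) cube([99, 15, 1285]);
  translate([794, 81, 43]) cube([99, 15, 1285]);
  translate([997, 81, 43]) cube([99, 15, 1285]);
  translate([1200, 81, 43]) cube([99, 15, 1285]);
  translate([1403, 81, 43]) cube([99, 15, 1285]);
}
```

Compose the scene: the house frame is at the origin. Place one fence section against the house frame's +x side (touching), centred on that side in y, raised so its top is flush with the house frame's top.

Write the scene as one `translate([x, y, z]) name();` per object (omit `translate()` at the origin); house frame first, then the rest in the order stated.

house_frame();
translate([5560, 2712, 1016]) fence_section();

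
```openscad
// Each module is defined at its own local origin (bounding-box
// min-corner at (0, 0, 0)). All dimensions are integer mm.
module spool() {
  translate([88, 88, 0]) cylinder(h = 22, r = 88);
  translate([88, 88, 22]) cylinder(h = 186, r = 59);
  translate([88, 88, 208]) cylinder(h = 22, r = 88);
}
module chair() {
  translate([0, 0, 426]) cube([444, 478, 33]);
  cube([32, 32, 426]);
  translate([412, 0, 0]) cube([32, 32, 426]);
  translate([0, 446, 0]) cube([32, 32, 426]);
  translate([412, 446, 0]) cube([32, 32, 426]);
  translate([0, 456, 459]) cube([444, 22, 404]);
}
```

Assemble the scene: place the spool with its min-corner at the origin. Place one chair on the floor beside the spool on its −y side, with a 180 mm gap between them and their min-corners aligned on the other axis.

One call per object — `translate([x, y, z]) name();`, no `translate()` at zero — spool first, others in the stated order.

spool();
translate([0, -658, 0]) chair();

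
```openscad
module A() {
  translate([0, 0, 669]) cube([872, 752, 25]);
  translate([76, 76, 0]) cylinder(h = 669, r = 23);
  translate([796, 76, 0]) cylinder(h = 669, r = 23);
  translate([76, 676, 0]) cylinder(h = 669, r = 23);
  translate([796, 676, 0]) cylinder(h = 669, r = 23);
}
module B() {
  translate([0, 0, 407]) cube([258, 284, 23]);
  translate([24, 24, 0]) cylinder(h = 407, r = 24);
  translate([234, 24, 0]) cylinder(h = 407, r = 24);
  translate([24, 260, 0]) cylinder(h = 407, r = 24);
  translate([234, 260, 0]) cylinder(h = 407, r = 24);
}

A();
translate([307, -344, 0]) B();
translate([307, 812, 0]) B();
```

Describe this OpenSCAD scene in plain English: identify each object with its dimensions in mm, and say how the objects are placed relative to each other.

A is a table with a 872×752 mm rectangular top, 25 mm thick, top surface at z = 694 mm, supported by four round legs of 46 mm diameter, each leg's bounding box inset 53 mm from the nearest pair of top edges, running from the floor.

B is a simple wooden stool: a rectangular seat 258 mm (x) by 284 mm (y), 23 mm thick, top face at z = 430 mm, on four round legs, each 48 mm in diameter. The legs rest on z = 0, each leg's axis is inset half a diameter from the nearest pair of seat edges (so the leg's bounding box is flush with the corner).

Two stools sit around the table at the −y, +y sides.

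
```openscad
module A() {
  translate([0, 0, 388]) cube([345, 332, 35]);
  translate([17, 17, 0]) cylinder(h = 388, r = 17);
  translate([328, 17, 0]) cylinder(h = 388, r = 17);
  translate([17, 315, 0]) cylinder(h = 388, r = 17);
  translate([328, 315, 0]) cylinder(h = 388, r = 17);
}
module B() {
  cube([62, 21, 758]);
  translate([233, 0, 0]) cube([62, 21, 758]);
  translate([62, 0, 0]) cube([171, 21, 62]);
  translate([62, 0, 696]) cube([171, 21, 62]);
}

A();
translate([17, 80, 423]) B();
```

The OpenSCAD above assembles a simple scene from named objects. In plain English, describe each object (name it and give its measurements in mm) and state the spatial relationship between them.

A is a four-legged stool. The seat is 345×332 mm, 35 mm thick, top at z = 423 mm. It stands on four round legs, each 34 mm in diameter, from z = 0 to the seat underside, each leg's axis is inset half a diameter from the nearest pair of seat edges (so the leg's bounding box is flush with the corner).

B is a picture frame with a 171×634 mm rectangular opening (x by z) and a uniform 62 mm border on every side. Frame depth is 21 mm along y. It is built from two vertical stiles running the full outside height and two horizontal rails spanning the gap between the stiles.

The picture frame is on top of the stool.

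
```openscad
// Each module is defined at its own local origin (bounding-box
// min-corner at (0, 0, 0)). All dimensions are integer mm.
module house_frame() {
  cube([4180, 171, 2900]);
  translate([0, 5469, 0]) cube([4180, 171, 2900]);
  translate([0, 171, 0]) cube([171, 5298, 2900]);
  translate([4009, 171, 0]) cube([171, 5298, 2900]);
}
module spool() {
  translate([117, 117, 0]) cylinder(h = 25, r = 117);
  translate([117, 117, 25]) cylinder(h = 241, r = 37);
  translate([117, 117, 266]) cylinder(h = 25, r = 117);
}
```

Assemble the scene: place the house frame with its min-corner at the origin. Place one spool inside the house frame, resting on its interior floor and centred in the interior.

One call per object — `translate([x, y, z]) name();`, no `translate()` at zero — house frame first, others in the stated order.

house_frame();
translate([1973, 2703, 0]) spool();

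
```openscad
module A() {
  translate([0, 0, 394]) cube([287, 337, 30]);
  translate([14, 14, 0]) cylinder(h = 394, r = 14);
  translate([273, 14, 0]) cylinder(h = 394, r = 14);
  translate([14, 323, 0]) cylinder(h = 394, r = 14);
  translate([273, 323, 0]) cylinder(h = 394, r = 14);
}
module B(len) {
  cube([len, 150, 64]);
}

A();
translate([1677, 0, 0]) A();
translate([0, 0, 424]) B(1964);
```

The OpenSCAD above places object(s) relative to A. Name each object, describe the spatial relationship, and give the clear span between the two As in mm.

A is a stool. B is a beam. A beam spans the tops of two stools. The clear span between the two stools is 1390 mm.

Second stool starts at x = 1677; first ends at x = 287; clear span = 1677 − 287 = 1390 mm.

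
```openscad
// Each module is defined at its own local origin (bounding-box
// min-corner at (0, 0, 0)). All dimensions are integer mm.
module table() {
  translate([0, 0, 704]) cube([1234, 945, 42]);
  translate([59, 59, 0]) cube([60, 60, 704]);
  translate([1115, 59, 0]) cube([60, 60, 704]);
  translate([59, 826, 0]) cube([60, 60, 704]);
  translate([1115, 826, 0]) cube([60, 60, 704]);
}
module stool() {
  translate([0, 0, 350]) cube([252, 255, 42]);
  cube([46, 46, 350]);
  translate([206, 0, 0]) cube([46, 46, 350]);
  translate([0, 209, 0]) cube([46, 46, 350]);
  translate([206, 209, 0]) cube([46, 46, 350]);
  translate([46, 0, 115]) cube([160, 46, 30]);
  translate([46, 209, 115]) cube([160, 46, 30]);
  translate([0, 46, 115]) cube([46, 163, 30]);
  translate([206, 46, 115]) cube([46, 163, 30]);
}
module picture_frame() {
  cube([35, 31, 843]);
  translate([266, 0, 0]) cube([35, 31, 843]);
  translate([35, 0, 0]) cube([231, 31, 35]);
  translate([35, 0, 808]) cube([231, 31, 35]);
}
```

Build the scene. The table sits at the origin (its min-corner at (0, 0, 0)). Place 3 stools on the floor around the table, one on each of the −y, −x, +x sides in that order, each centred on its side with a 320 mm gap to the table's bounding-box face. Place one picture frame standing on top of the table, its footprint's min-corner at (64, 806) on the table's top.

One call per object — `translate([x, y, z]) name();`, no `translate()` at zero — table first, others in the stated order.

table();
translate([491, -575, 0]) stool();
translate([-572, 345, 0]) stool();
translate([1554, 345, 0]) stool();
translate([64, 806, 746]) picture_frame();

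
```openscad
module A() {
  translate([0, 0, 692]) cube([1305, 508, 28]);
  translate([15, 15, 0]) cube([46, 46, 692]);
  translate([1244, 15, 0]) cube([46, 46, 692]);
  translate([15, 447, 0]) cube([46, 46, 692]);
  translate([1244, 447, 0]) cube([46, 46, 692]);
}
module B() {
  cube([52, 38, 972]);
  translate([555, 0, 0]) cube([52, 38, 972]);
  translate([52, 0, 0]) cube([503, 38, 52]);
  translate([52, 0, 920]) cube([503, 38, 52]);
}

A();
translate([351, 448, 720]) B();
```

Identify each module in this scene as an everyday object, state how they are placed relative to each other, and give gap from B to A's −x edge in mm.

A is a table. B is a picture frame. The picture frame is on top of the table. The gap from the picture frame to the table's −x edge is 351 mm.

The picture frame's min-x is at 351; the table's min-x is 0; gap = 351 mm.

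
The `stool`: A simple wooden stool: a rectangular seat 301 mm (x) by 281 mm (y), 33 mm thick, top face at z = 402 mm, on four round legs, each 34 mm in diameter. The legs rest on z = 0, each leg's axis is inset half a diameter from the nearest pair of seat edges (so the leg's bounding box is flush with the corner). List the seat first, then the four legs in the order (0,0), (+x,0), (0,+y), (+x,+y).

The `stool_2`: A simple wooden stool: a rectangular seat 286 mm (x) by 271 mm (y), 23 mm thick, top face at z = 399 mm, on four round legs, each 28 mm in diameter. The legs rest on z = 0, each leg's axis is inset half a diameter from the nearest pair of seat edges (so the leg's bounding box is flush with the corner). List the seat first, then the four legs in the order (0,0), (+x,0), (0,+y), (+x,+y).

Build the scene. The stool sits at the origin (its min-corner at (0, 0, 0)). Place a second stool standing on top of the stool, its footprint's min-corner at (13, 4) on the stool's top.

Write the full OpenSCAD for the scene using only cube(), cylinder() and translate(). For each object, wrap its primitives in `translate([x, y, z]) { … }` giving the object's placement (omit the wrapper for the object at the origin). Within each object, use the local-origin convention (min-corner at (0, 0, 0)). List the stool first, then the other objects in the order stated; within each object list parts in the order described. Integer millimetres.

translate([0, 0, 369]) cube([301, 281, 33]);
translate([17, 17, 0]) cylinder(h = 369, r = 17);
translate([284, 17, 0]) cylinder(h = 369, r = 17);
translate([17, 264, 0]) cylinder(h = 369, r = 17);
translate([284, 264, 0]) cylinder(h = 369, r = 17);
translate([13, 4, 402]) {
  translate([0, 0, 376]) cube([286, 271, 23]);
  translate([14, 14, 0]) cylinder(h = 376, r = 14);
  translate([272, 14, 0]) cylinder(h = 376, r = 14);
  translate([14, 257, 0]) cylinder(h = 376, r = 14);
  translate([272, 257, 0]) cylinder(h = 376, r = 14);
}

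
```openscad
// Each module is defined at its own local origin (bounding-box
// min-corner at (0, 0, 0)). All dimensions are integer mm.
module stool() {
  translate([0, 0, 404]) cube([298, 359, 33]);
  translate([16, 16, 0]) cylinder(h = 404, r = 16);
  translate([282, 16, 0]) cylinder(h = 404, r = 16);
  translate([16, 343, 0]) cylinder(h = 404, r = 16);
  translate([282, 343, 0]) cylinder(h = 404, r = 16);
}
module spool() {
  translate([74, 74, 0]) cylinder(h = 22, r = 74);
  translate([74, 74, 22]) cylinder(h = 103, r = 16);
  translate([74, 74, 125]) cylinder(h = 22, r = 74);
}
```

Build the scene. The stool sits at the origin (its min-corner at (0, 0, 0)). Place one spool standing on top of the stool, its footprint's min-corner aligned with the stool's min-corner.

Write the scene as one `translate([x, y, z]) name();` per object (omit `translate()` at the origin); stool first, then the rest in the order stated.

stool();
translate([0, 0, 437]) spool();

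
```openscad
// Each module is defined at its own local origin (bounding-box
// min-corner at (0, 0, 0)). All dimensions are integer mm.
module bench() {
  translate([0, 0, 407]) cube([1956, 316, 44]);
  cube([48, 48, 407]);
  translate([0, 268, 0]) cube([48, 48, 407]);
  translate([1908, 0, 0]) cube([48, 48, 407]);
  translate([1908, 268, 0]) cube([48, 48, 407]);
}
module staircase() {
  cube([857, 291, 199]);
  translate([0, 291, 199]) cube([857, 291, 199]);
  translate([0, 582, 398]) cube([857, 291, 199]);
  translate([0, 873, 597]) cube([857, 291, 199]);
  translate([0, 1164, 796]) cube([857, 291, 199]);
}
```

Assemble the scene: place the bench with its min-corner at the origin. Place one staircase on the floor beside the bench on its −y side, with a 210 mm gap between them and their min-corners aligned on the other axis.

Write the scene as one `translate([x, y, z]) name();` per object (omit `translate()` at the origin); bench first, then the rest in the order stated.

bench();
translate([0, -1665, 0]) staircase();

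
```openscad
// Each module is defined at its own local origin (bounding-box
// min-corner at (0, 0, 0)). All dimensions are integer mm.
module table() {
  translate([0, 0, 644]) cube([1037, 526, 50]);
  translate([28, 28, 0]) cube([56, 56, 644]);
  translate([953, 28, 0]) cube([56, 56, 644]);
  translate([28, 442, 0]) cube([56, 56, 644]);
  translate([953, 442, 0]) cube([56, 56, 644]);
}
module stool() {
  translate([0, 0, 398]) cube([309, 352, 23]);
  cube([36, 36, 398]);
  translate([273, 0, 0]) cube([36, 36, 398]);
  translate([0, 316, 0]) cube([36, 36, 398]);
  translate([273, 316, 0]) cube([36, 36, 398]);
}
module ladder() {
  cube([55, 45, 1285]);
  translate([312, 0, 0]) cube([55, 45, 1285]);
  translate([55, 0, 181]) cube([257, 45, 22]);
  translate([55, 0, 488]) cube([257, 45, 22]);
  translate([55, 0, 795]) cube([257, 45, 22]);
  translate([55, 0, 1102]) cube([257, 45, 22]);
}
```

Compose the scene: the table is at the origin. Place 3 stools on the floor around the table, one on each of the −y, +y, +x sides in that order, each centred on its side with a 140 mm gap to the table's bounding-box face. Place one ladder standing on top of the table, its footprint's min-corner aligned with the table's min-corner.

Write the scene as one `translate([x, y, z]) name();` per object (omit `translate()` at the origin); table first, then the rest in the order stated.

table();
translate([364, -492, 0]) stool();
translate([364, 666, 0]) stool();
translate([1177, 87, 0]) stool();
translate([0, 0, 694]) ladder();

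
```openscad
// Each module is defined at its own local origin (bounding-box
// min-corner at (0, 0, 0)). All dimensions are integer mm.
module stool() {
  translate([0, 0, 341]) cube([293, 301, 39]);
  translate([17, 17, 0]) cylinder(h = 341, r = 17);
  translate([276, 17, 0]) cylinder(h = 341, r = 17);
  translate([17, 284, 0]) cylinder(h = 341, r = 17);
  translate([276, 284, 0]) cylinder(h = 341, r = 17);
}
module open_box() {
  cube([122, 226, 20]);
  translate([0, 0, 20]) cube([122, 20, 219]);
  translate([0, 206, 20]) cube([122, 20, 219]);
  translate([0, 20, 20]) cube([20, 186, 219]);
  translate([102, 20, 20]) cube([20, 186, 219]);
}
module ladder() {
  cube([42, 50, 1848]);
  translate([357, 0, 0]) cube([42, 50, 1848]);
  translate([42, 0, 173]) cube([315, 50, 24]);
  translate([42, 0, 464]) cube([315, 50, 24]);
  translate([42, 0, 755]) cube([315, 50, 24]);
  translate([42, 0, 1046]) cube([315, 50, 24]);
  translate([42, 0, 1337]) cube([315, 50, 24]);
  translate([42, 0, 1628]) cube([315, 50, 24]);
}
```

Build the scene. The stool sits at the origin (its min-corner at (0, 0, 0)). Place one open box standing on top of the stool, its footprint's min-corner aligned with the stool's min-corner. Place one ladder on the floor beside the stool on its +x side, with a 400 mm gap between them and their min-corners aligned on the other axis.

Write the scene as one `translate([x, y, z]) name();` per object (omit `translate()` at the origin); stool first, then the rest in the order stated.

stool();
translate([0, 0, 380]) open_box();
translate([693, 0, 0]) ladder();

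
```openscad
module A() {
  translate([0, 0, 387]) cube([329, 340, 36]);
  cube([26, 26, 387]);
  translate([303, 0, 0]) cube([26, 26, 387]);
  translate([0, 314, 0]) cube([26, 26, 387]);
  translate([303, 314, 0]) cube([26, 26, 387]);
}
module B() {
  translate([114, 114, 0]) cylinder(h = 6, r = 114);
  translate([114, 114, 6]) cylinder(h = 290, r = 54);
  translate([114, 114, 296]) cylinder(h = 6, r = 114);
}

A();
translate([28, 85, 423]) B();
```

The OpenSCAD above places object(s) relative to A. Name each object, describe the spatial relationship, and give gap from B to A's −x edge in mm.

The spool's min-x is at 28; the stool's min-x is 0; gap = 28 mm.

A is a stool. B is a spool. The spool is on top of the stool. The gap from the spool to the stool's −x edge is 28 mm.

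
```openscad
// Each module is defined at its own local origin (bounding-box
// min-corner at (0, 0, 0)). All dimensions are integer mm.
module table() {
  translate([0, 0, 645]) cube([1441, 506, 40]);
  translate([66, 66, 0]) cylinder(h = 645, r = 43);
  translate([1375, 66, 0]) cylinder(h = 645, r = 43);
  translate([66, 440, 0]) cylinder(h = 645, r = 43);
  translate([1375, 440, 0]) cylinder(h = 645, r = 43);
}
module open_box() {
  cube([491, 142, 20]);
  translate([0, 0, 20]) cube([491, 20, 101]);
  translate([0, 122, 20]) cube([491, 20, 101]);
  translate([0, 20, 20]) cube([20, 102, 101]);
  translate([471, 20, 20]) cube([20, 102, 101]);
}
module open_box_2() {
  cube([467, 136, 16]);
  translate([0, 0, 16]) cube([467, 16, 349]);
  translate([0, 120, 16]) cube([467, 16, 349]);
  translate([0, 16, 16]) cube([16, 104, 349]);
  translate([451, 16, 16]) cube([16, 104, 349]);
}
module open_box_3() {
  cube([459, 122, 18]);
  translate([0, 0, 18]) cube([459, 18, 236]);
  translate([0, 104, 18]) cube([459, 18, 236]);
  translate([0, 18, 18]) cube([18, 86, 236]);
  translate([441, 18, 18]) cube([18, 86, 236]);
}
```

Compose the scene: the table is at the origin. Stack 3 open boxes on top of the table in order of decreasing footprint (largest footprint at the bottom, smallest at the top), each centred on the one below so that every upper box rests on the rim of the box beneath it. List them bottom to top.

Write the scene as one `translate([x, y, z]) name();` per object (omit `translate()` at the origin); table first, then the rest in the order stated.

table();
translate([475, 182, 685]) open_box();
translate([487, 185, 806]) open_box_2();
translate([491, 192, 1171]) open_box_3();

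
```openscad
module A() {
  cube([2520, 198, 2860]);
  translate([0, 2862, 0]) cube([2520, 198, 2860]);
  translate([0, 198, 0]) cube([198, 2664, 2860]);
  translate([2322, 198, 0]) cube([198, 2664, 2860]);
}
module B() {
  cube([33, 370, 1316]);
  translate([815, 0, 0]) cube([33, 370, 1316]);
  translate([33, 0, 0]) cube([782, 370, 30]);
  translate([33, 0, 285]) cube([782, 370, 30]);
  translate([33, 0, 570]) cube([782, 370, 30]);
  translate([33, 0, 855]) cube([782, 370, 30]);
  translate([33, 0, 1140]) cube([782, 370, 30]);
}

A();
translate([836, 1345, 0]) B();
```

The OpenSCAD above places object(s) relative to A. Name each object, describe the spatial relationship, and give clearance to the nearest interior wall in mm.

Clearances: x = 638, y = 1147; minimum 638 mm.

A is a house frame. B is a bookshelf. The bookshelf sits inside the house frame, centred. The clearance to the nearest interior wall is 638 mm.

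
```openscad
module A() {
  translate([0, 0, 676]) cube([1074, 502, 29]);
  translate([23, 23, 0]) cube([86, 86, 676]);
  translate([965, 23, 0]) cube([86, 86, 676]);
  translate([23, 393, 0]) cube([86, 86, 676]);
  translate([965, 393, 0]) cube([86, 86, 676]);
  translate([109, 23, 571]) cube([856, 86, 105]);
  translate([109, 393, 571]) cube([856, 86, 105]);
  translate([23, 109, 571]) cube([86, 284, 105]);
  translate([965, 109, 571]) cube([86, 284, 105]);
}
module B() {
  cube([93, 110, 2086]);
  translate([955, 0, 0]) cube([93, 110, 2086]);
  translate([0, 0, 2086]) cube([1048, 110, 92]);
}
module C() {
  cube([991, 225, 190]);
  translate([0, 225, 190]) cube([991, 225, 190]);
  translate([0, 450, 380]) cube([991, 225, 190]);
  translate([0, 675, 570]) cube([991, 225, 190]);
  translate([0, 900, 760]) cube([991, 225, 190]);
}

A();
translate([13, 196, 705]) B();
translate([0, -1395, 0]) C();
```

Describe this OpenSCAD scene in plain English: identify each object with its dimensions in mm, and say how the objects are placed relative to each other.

A is a rectangular dining table. The top is 1074×502×29 mm with its upper surface at z = 705 mm. It stands on four 86×86 mm square legs, each inset 23 mm from the nearest pair of top edges, running from the floor to the underside of the top. Four apron rails, 86 mm thick and 105 mm tall, run between adjacent legs with their top edges flush with the underside of the top and their outer faces flush with the legs' outer faces.

B is a door frame. The clear opening is 862 mm wide and 2086 mm high. Two 93 mm wide jambs, 110 mm deep, stand either side of the opening from the floor to the top of the opening. A 92 mm thick head sits across the top of both jambs, spanning the full outside width of the frame.

C is a run of 5 identical solid stair steps. Each tread is 991×225 mm and each step block is 190 mm high. Step 1 rests on the floor; step k is offset from step 1 by (k−1)×225 mm in y and (k−1)×190 mm in z.

The door frame is on top of the table, centred. The staircase is on the floor beside the table on its −y side.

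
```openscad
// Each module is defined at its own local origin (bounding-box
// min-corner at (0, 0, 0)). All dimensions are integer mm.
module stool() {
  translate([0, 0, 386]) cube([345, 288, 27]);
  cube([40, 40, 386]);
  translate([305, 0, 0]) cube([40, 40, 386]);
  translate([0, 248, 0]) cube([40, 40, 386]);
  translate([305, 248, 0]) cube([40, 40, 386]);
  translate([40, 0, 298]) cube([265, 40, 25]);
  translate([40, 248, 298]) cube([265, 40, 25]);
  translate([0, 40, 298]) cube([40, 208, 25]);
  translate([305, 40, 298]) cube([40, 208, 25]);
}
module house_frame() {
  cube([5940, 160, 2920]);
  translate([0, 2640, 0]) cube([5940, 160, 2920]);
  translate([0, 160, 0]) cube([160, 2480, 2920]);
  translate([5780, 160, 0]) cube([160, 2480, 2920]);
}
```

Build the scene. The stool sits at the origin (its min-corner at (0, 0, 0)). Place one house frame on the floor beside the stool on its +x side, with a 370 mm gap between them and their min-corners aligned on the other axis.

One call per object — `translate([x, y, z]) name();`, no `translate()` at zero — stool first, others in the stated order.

stool();
translate([715, 0, 0]) house_frame();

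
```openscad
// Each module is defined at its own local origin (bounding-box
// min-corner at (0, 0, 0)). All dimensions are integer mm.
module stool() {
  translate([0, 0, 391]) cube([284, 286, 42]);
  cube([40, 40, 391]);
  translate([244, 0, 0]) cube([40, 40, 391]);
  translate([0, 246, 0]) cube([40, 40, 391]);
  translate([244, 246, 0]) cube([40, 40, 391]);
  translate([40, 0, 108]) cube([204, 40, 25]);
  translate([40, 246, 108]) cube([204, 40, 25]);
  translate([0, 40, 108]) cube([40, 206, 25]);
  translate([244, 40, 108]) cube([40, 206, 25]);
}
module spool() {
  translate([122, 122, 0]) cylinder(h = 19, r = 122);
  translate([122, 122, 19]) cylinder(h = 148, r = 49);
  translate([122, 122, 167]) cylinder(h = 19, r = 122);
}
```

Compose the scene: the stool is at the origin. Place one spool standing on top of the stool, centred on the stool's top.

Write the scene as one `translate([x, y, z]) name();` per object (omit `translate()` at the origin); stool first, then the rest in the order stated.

stool();
translate([20, 21, 433]) spool();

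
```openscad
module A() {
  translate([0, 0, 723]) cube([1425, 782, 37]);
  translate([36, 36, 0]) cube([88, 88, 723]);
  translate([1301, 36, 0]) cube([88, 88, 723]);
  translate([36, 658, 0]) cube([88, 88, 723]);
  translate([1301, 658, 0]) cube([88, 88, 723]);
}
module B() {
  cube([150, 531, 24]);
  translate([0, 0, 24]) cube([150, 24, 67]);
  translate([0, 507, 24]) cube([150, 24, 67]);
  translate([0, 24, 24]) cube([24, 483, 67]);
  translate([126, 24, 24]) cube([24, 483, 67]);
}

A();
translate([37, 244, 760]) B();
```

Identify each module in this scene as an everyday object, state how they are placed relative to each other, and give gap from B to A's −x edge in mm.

A is a table. B is an open box. The open box is on top of the table. The gap from the open box to the table's −x edge is 37 mm.

The open box's min-x is at 37; the table's min-x is 0; gap = 37 mm.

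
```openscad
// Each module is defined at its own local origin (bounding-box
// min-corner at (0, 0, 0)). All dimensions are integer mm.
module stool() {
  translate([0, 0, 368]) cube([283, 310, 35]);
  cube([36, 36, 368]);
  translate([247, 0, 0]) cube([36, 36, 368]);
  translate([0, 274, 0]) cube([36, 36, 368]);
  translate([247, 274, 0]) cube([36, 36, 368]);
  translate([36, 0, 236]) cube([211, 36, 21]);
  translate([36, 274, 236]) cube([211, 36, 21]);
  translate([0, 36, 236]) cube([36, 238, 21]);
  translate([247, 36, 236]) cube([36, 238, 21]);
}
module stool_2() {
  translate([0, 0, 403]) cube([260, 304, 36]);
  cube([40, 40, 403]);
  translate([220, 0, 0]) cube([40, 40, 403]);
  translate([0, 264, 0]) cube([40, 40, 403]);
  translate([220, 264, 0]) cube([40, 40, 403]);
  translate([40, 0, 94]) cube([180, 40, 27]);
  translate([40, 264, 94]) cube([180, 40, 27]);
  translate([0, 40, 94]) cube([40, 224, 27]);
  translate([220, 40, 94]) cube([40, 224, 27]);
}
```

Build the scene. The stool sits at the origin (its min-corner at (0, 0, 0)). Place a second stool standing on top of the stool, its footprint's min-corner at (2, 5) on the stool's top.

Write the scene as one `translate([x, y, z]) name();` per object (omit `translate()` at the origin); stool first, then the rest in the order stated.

stool();
translate([2, 5, 403]) stool_2();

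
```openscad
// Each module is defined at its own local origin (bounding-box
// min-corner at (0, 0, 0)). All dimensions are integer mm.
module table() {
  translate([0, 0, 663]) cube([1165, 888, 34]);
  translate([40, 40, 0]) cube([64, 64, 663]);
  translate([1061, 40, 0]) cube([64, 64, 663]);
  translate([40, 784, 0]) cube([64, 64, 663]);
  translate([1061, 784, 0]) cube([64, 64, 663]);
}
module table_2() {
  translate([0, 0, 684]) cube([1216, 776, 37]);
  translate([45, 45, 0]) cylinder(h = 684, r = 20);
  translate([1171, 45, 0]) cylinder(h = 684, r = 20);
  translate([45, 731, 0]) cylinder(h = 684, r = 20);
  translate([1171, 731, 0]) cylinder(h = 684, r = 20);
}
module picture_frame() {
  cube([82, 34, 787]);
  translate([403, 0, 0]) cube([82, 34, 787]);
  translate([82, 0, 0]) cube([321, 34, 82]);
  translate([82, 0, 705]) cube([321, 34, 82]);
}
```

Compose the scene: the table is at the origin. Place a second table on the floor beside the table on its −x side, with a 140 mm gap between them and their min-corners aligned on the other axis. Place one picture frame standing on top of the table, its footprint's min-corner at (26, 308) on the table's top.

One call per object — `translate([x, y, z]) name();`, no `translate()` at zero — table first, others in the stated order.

table();
translate([-1356, 0, 0]) table_2();
translate([26, 308, 697]) picture_frame();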